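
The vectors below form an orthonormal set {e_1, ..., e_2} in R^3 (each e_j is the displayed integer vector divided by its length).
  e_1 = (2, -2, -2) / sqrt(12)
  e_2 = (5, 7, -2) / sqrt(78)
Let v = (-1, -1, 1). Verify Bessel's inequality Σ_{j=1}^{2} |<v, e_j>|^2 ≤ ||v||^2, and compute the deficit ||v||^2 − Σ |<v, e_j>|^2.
Σ |<v, e_j>|^2 = 37/13; ||v||^2 = 3; deficit = 2/13

Write each e_j = u_j / sqrt(<u_j, u_j>) where u_j is the displayed integer vector. Then <v, e_j> = <v, u_j> / sqrt(<u_j, u_j>), so |<v, e_j>|^2 = <v, u_j>^2 / <u_j, u_j>.
Coefficients: <v, e_1> = -2/sqrt(12), <v, e_2> = -14/sqrt(78).
Square and sum: Σ |<v, e_j>|^2 = 37/13.
Compute ||v||^2 = v·v = 3.
Deficit = 3 − 37/13 = 2/13 ≥ 0, confirming Bessel's inequality. (The deficit equals ||v − Σ <v,e_j> e_j||^2, the squared distance from v to span{e_j}.)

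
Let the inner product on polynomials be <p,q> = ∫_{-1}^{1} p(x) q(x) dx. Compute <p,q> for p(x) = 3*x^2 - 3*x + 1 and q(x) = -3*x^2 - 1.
<p,q> = -48/5

Expand the product: p(x)·q(x) = -9*x^4 + 9*x^3 - 6*x^2 + 3*x - 1.
∫_{-1}^{1} of each monomial x^k gives [2/(k+1) if k even, 0 if k odd]. Integrating term-by-term (or equivalently evaluating the antiderivative F(x) = -9*x^5/5 + 9*x^4/4 - 2*x^3 + 3*x^2/2 - x at the endpoints):
  F(1) − F(−1) = -21/20 − (171/20) = -48/5.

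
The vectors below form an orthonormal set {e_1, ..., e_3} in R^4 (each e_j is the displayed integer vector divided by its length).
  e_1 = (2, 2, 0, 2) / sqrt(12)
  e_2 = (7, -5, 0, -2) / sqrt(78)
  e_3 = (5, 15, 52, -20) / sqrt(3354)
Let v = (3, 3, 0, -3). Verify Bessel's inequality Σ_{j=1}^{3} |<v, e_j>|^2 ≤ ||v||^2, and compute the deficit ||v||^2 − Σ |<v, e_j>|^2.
Σ |<v, e_j>|^2 = 393/43; ||v||^2 = 27; deficit = 768/43

Write each e_j = u_j / sqrt(<u_j, u_j>) where u_j is the displayed integer vector. Then <v, e_j> = <v, u_j> / sqrt(<u_j, u_j>), so |<v, e_j>|^2 = <v, u_j>^2 / <u_j, u_j>.
Coefficients: <v, e_1> = 6/sqrt(12), <v, e_2> = 12/sqrt(78), <v, e_3> = 120/sqrt(3354).
Square and sum: Σ |<v, e_j>|^2 = 393/43.
Compute ||v||^2 = v·v = 27.
Deficit = 27 − 393/43 = 768/43 ≥ 0, confirming Bessel's inequality. (The deficit equals ||v − Σ <v,e_j> e_j||^2, the squared distance from v to span{e_j}.)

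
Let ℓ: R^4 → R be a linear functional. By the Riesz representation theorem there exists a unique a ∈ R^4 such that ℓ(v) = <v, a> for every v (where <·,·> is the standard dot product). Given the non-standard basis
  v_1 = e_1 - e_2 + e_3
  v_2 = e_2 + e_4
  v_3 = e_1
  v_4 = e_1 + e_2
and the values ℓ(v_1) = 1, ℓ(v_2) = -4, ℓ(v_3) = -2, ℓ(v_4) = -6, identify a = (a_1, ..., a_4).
a = (-2, -4, -1, 0)

Write a = (a_1, ..., a_4) in the standard basis. For each basis vector v_i, ℓ(v_i) = <v_i, a> is a linear equation in the a_j's. Collect the n equations into a matrix system V a = ℓ, where row i of V is v_i (expressed in the standard basis). Since V is invertible (lower-triangular with 1s on the diagonal, up to permutation), solve by back-substitution:
  V =
[[1, -1, 1, 0],
 [0, 1, 0, 1],
 [1, 0, 0, 0],
 [1, 1, 0, 0]]
  V a = (1, -4, -2, -6)
Solving gives a = (-2, -4, -1, 0).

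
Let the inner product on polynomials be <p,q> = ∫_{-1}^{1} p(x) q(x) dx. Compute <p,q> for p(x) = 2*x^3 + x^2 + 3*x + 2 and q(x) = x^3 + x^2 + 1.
<p,q> = 286/35

Expand the product: p(x)·q(x) = 2*x^6 + 3*x^5 + 4*x^4 + 7*x^3 + 3*x^2 + 3*x + 2.
∫_{-1}^{1} of each monomial x^k gives [2/(k+1) if k even, 0 if k odd]. Integrating term-by-term (or equivalently evaluating the antiderivative F(x) = 2*x^7/7 + x^6/2 + 4*x^5/5 + 7*x^4/4 + x^3 + 3*x^2/2 + 2*x at the endpoints):
  F(1) − F(−1) = 1097/140 − (-47/140) = 286/35.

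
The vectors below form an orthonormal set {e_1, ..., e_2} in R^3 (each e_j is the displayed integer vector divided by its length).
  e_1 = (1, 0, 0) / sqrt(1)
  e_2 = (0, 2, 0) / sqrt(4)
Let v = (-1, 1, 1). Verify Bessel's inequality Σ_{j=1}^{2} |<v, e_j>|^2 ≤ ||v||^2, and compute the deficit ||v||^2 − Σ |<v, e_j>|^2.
Σ |<v, e_j>|^2 = 2; ||v||^2 = 3; deficit = 1

Write each e_j = u_j / sqrt(<u_j, u_j>) where u_j is the displayed integer vector. Then <v, e_j> = <v, u_j> / sqrt(<u_j, u_j>), so |<v, e_j>|^2 = <v, u_j>^2 / <u_j, u_j>.
Coefficients: <v, e_1> = -1/sqrt(1), <v, e_2> = 2/sqrt(4).
Square and sum: Σ |<v, e_j>|^2 = 2.
Compute ||v||^2 = v·v = 3.
Deficit = 3 − 2 = 1 ≥ 0, confirming Bessel's inequality. (The deficit equals ||v − Σ <v,e_j> e_j||^2, the squared distance from v to span{e_j}.)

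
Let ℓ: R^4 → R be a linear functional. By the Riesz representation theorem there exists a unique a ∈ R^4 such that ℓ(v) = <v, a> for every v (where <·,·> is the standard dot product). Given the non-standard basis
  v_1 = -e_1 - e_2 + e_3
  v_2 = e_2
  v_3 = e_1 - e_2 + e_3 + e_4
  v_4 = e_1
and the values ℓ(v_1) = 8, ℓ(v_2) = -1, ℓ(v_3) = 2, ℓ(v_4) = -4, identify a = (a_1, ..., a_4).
a = (-4, -1, 3, 2)

Write a = (a_1, ..., a_4) in the standard basis. For each basis vector v_i, ℓ(v_i) = <v_i, a> is a linear equation in the a_j's. Collect the n equations into a matrix system V a = ℓ, where row i of V is v_i (expressed in the standard basis). Since V is invertible (lower-triangular with 1s on the diagonal, up to permutation), solve by back-substitution:
  V =
[[-1, -1, 1, 0],
 [0, 1, 0, 0],
 [1, -1, 1, 1],
 [1, 0, 0, 0]]
  V a = (8, -1, 2, -4)
Solving gives a = (-4, -1, 3, 2).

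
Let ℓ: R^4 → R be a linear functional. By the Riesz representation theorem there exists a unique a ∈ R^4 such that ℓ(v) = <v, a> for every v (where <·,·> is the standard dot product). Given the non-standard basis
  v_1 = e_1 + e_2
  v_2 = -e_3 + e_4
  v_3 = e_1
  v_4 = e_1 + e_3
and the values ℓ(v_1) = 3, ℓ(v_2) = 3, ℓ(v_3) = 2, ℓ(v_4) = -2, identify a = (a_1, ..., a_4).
a = (2, 1, -4, -1)

Write a = (a_1, ..., a_4) in the standard basis. For each basis vector v_i, ℓ(v_i) = <v_i, a> is a linear equation in the a_j's. Collect the n equations into a matrix system V a = ℓ, where row i of V is v_i (expressed in the standard basis). Since V is invertible (lower-triangular with 1s on the diagonal, up to permutation), solve by back-substitution:
  V =
[[1, 1, 0, 0],
 [0, 0, -1, 1],
 [1, 0, 0, 0],
 [1, 0, 1, 0]]
  V a = (3, 3, 2, -2)
Solving gives a = (2, 1, -4, -1).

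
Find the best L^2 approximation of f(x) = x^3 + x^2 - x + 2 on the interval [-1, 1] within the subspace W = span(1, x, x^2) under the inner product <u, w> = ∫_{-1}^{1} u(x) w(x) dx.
g(x) = x^2 - 2*x/5 + 2

The best approximation g ∈ W is the orthogonal projection of f onto W. Writing g = a_0 + a_1 x + a_2 x^2, the coefficients solve the normal equations G · a = b where
  G_{ij} = <φ_i, φ_j> and b_i = <f, φ_i>, with φ_0 = 1, φ_1 = x, φ_2 = x^2.
G =
  [2, 0, 2/3]
  [0, 2/3, 0]
  [2/3, 0, 2/5],
b = (14/3, -4/15, 26/15).
Solving gives a_0 = 2, a_1 = -2/5, a_2 = 1, so
  g(x) = x^2 - 2*x/5 + 2.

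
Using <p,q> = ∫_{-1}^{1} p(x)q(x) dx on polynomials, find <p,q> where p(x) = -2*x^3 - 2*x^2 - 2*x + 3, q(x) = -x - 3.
<p,q> = -178/15

Expand the product: p(x)·q(x) = 2*x^4 + 8*x^3 + 8*x^2 + 3*x - 9.
∫_{-1}^{1} of each monomial x^k gives [2/(k+1) if k even, 0 if k odd]. Integrating term-by-term (or equivalently evaluating the antiderivative F(x) = 2*x^5/5 + 2*x^4 + 8*x^3/3 + 3*x^2/2 - 9*x at the endpoints):
  F(1) − F(−1) = -73/30 − (283/30) = -178/15.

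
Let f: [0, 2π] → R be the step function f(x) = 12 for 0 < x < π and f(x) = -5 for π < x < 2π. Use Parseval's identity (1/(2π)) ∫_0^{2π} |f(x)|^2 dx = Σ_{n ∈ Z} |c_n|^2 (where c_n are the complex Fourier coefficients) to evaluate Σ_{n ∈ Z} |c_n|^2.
Σ |c_n|^2 = 169/2

Parseval equates the L^2 energy of f (normalised by 1/(2π)) with the ℓ^2 sum of its Fourier coefficients: (1/(2π)) ∫_0^{2π} |f|^2 = Σ |c_n|^2.
Compute the left side: (1/(2π)) [∫_0^π 12^2 dx + ∫_π^{2π} (-5)^2 dx] = (1/(2π)) · (144π + 25π) = (144 + 25)/2 = 169/2.
So Σ_{n ∈ Z} |c_n|^2 = 169/2.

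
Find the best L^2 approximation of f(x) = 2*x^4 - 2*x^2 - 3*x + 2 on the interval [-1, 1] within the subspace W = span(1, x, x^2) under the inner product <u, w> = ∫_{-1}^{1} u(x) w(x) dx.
g(x) = -2*x^2/7 - 3*x + 64/35

The best approximation g ∈ W is the orthogonal projection of f onto W. Writing g = a_0 + a_1 x + a_2 x^2, the coefficients solve the normal equations G · a = b where
  G_{ij} = <φ_i, φ_j> and b_i = <f, φ_i>, with φ_0 = 1, φ_1 = x, φ_2 = x^2.
G =
  [2, 0, 2/3]
  [0, 2/3, 0]
  [2/3, 0, 2/5],
b = (52/15, -2, 116/105).
Solving gives a_0 = 64/35, a_1 = -3, a_2 = -2/7, so
  g(x) = -2*x^2/7 - 3*x + 64/35.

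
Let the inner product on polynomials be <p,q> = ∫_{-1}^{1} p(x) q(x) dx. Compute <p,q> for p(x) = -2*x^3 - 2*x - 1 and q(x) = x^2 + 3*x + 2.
<p,q> = -166/15

Expand the product: p(x)·q(x) = -2*x^5 - 6*x^4 - 6*x^3 - 7*x^2 - 7*x - 2.
∫_{-1}^{1} of each monomial x^k gives [2/(k+1) if k even, 0 if k odd]. Integrating term-by-term (or equivalently evaluating the antiderivative F(x) = -x^6/3 - 6*x^5/5 - 3*x^4/2 - 7*x^3/3 - 7*x^2/2 - 2*x at the endpoints):
  F(1) − F(−1) = -163/15 − (1/5) = -166/15.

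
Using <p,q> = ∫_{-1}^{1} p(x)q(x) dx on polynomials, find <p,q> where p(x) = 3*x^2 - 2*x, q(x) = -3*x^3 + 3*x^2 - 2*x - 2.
<p,q> = 14/3

Expand the product: p(x)·q(x) = -9*x^5 + 15*x^4 - 12*x^3 - 2*x^2 + 4*x.
∫_{-1}^{1} of each monomial x^k gives [2/(k+1) if k even, 0 if k odd]. Integrating term-by-term (or equivalently evaluating the antiderivative F(x) = -3*x^6/2 + 3*x^5 - 3*x^4 - 2*x^3/3 + 2*x^2 at the endpoints):
  F(1) − F(−1) = -1/6 − (-29/6) = 14/3.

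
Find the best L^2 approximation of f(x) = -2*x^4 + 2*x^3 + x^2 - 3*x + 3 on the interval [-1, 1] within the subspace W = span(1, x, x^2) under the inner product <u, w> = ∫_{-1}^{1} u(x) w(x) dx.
g(x) = -5*x^2/7 - 9*x/5 + 111/35

The best approximation g ∈ W is the orthogonal projection of f onto W. Writing g = a_0 + a_1 x + a_2 x^2, the coefficients solve the normal equations G · a = b where
  G_{ij} = <φ_i, φ_j> and b_i = <f, φ_i>, with φ_0 = 1, φ_1 = x, φ_2 = x^2.
G =
  [2, 0, 2/3]
  [0, 2/3, 0]
  [2/3, 0, 2/5],
b = (88/15, -6/5, 64/35).
Solving gives a_0 = 111/35, a_1 = -9/5, a_2 = -5/7, so
  g(x) = -5*x^2/7 - 9*x/5 + 111/35.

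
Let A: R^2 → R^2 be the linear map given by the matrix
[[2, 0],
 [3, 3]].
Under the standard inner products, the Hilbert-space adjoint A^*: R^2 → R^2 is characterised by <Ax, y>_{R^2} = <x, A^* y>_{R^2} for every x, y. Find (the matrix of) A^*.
A^* = A^T =
[[2, 3],
 [0, 3]]

For real matrices with standard dot products, the defining identity <Ax, y> = <x, A^* y> gives (Ax)^T y = x^T (A^*) y, i.e. x^T A^T y = x^T (A^*) y. Since this holds for all x, y, we must have A^* = A^T. Therefore
A^* =
[[2, 3],
 [0, 3]].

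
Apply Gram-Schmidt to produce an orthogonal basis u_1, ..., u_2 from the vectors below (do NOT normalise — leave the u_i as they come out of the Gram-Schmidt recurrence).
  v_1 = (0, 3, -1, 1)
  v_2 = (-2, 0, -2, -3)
Orthogonal basis:
  u_1 = (0, 3, -1, 1)
  u_2 = (-2, 3/11, -23/11, -32/11)

Apply the Gram-Schmidt recurrence
  u_1 = v_1
  u_i = v_i − Σ_{j<i} ((v_i · u_j) / (u_j · u_j)) · u_j.

Step by step this gives:
  u_1 = (0, 3, -1, 1)
  u_2 = (-2, 3/11, -23/11, -32/11)

Orthogonality check:
  u_2 · u_1 = 0 (should be 0)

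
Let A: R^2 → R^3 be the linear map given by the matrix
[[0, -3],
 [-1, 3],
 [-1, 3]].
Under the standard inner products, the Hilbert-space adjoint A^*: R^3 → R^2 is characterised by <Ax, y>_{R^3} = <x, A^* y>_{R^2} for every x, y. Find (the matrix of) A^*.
A^* = A^T =
[[0, -1, -1],
 [-3, 3, 3]]

For real matrices with standard dot products, the defining identity <Ax, y> = <x, A^* y> gives (Ax)^T y = x^T (A^*) y, i.e. x^T A^T y = x^T (A^*) y. Since this holds for all x, y, we must have A^* = A^T. Therefore
A^* =
[[0, -1, -1],
 [-3, 3, 3]].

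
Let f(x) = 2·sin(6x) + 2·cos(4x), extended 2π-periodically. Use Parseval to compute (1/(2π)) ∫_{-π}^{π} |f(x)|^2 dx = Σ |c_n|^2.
Σ |c_n|^2 = 4

Expand |f|^2 and use orthogonality of {sin(nx), cos(mx)} on [-π, π]:
  ∫_{-π}^{π} sin(nx)^2 dx = π, ∫ cos(mx)^2 dx = π, and cross terms integrate to 0.
So ∫_{-π}^{π} f(x)^2 dx = 2^2 · π + 2^2 · π = (4 + 4)π.
Divide by 2π: (4 + 4)/2 = 4.
By Parseval, this equals Σ |c_n|^2.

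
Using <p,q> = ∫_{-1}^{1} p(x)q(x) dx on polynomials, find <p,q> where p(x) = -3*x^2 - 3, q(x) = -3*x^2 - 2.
<p,q> = 128/5

Expand the product: p(x)·q(x) = 9*x^4 + 15*x^2 + 6.
∫_{-1}^{1} of each monomial x^k gives [2/(k+1) if k even, 0 if k odd]. Integrating term-by-term (or equivalently evaluating the antiderivative F(x) = 9*x^5/5 + 5*x^3 + 6*x at the endpoints):
  F(1) − F(−1) = 64/5 − (-64/5) = 128/5.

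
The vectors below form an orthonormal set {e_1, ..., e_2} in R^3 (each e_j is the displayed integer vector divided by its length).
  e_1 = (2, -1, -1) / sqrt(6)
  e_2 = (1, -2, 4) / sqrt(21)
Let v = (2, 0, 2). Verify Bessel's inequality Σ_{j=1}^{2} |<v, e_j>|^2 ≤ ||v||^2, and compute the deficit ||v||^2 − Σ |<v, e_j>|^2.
Σ |<v, e_j>|^2 = 38/7; ||v||^2 = 8; deficit = 18/7

Write each e_j = u_j / sqrt(<u_j, u_j>) where u_j is the displayed integer vector. Then <v, e_j> = <v, u_j> / sqrt(<u_j, u_j>), so |<v, e_j>|^2 = <v, u_j>^2 / <u_j, u_j>.
Coefficients: <v, e_1> = 2/sqrt(6), <v, e_2> = 10/sqrt(21).
Square and sum: Σ |<v, e_j>|^2 = 38/7.
Compute ||v||^2 = v·v = 8.
Deficit = 8 − 38/7 = 18/7 ≥ 0, confirming Bessel's inequality. (The deficit equals ||v − Σ <v,e_j> e_j||^2, the squared distance from v to span{e_j}.)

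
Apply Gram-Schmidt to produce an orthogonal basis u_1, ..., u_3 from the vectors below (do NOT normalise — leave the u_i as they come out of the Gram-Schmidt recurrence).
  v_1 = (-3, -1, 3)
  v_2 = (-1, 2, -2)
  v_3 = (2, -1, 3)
Orthogonal basis:
  u_1 = (-3, -1, 3)
  u_2 = (-34/19, 33/19, -23/19)
  u_3 = (40/73, 90/73, 70/73)

Apply the Gram-Schmidt recurrence
  u_1 = v_1
  u_i = v_i − Σ_{j<i} ((v_i · u_j) / (u_j · u_j)) · u_j.

Step by step this gives:
  u_1 = (-3, -1, 3)
  u_2 = (-34/19, 33/19, -23/19)
  u_3 = (40/73, 90/73, 70/73)

Orthogonality check:
  u_2 · u_1 = 0 (should be 0)
  u_3 · u_1 = 0 (should be 0)
  u_3 · u_2 = 0 (should be 0)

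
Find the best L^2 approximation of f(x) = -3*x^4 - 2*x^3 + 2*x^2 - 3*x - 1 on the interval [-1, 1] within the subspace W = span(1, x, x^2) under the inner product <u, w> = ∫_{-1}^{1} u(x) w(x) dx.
g(x) = -4*x^2/7 - 21*x/5 - 26/35

The best approximation g ∈ W is the orthogonal projection of f onto W. Writing g = a_0 + a_1 x + a_2 x^2, the coefficients solve the normal equations G · a = b where
  G_{ij} = <φ_i, φ_j> and b_i = <f, φ_i>, with φ_0 = 1, φ_1 = x, φ_2 = x^2.
G =
  [2, 0, 2/3]
  [0, 2/3, 0]
  [2/3, 0, 2/5],
b = (-28/15, -14/5, -76/105).
Solving gives a_0 = -26/35, a_1 = -21/5, a_2 = -4/7, so
  g(x) = -4*x^2/7 - 21*x/5 - 26/35.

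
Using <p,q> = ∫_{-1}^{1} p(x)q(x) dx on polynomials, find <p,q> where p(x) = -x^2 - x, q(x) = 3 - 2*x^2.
<p,q> = -6/5

Expand the product: p(x)·q(x) = 2*x^4 + 2*x^3 - 3*x^2 - 3*x.
∫_{-1}^{1} of each monomial x^k gives [2/(k+1) if k even, 0 if k odd]. Integrating term-by-term (or equivalently evaluating the antiderivative F(x) = 2*x^5/5 + x^4/2 - x^3 - 3*x^2/2 at the endpoints):
  F(1) − F(−1) = -8/5 − (-2/5) = -6/5.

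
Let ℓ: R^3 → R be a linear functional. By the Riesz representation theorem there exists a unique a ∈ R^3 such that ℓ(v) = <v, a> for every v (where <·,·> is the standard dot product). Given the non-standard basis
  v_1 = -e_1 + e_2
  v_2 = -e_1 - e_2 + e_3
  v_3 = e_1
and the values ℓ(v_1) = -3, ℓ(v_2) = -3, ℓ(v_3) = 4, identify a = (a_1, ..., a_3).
a = (4, 1, 2)

Write a = (a_1, ..., a_3) in the standard basis. For each basis vector v_i, ℓ(v_i) = <v_i, a> is a linear equation in the a_j's. Collect the n equations into a matrix system V a = ℓ, where row i of V is v_i (expressed in the standard basis). Since V is invertible (lower-triangular with 1s on the diagonal, up to permutation), solve by back-substitution:
  V =
[[-1, 1, 0],
 [-1, -1, 1],
 [1, 0, 0]]
  V a = (-3, -3, 4)
Solving gives a = (4, 1, 2).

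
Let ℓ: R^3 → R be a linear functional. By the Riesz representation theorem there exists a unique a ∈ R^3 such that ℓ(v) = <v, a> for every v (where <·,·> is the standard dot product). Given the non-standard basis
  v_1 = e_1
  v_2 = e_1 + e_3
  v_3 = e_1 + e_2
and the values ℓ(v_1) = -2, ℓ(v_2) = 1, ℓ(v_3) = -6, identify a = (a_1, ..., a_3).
a = (-2, -4, 3)

Write a = (a_1, ..., a_3) in the standard basis. For each basis vector v_i, ℓ(v_i) = <v_i, a> is a linear equation in the a_j's. Collect the n equations into a matrix system V a = ℓ, where row i of V is v_i (expressed in the standard basis). Since V is invertible (lower-triangular with 1s on the diagonal, up to permutation), solve by back-substitution:
  V =
[[1, 0, 0],
 [1, 0, 1],
 [1, 1, 0]]
  V a = (-2, 1, -6)
Solving gives a = (-2, -4, 3).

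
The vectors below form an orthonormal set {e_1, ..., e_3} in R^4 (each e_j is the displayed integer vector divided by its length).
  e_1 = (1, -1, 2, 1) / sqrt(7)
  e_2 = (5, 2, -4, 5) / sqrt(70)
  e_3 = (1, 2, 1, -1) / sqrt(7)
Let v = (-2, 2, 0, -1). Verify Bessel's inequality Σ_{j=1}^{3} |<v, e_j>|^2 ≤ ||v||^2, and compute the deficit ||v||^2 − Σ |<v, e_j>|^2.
Σ |<v, e_j>|^2 = 461/70; ||v||^2 = 9; deficit = 169/70

Write each e_j = u_j / sqrt(<u_j, u_j>) where u_j is the displayed integer vector. Then <v, e_j> = <v, u_j> / sqrt(<u_j, u_j>), so |<v, e_j>|^2 = <v, u_j>^2 / <u_j, u_j>.
Coefficients: <v, e_1> = -5/sqrt(7), <v, e_2> = -11/sqrt(70), <v, e_3> = 3/sqrt(7).
Square and sum: Σ |<v, e_j>|^2 = 461/70.
Compute ||v||^2 = v·v = 9.
Deficit = 9 − 461/70 = 169/70 ≥ 0, confirming Bessel's inequality. (The deficit equals ||v − Σ <v,e_j> e_j||^2, the squared distance from v to span{e_j}.)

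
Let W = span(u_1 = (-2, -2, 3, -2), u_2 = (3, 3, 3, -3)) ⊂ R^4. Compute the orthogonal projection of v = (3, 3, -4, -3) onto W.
proj_W(v) = (277/83, 277/83, -108/83, 31/83)

Set up U = [u_1 | ... | u_2] ∈ R^(4×2). The projector onto W = col(U) is P = U (U^T U)^(-1) U^T.
Compute U^T U =
  [21, 3]
  [3, 36],
and U^T v = (-18, 15).
Solve U^T U · c = U^T v for the coefficients: c = (-77/83, 41/83). The projection is proj_W(v) = U c.
Check: (v - proj_W(v)) · u_1 = 0  (should be 0).
Check: (v - proj_W(v)) · u_2 = 0  (should be 0).
Result: proj_W(v) = (277/83, 277/83, -108/83, 31/83).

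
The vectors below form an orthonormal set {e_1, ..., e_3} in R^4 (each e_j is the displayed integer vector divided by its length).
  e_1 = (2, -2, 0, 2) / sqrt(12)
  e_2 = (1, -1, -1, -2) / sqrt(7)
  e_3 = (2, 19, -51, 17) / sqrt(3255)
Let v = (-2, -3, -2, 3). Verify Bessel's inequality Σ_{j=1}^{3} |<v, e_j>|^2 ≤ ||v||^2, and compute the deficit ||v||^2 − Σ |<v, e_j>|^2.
Σ |<v, e_j>|^2 = 1429/155; ||v||^2 = 26; deficit = 2601/155

Write each e_j = u_j / sqrt(<u_j, u_j>) where u_j is the displayed integer vector. Then <v, e_j> = <v, u_j> / sqrt(<u_j, u_j>), so |<v, e_j>|^2 = <v, u_j>^2 / <u_j, u_j>.
Coefficients: <v, e_1> = 8/sqrt(12), <v, e_2> = -3/sqrt(7), <v, e_3> = 92/sqrt(3255).
Square and sum: Σ |<v, e_j>|^2 = 1429/155.
Compute ||v||^2 = v·v = 26.
Deficit = 26 − 1429/155 = 2601/155 ≥ 0, confirming Bessel's inequality. (The deficit equals ||v − Σ <v,e_j> e_j||^2, the squared distance from v to span{e_j}.)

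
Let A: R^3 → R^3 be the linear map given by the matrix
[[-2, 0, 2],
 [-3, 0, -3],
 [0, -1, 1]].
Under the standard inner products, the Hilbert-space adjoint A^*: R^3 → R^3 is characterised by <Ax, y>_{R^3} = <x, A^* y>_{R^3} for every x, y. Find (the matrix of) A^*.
A^* = A^T =
[[-2, -3, 0],
 [0, 0, -1],
 [2, -3, 1]]

For real matrices with standard dot products, the defining identity <Ax, y> = <x, A^* y> gives (Ax)^T y = x^T (A^*) y, i.e. x^T A^T y = x^T (A^*) y. Since this holds for all x, y, we must have A^* = A^T. Therefore
A^* =
[[-2, -3, 0],
 [0, 0, -1],
 [2, -3, 1]].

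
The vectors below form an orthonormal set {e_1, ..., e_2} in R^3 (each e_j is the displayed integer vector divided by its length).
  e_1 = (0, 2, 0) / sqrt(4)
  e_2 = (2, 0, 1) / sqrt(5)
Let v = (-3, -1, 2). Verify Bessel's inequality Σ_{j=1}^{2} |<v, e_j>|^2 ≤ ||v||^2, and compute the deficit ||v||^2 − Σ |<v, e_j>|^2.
Σ |<v, e_j>|^2 = 21/5; ||v||^2 = 14; deficit = 49/5

Write each e_j = u_j / sqrt(<u_j, u_j>) where u_j is the displayed integer vector. Then <v, e_j> = <v, u_j> / sqrt(<u_j, u_j>), so |<v, e_j>|^2 = <v, u_j>^2 / <u_j, u_j>.
Coefficients: <v, e_1> = -2/sqrt(4), <v, e_2> = -4/sqrt(5).
Square and sum: Σ |<v, e_j>|^2 = 21/5.
Compute ||v||^2 = v·v = 14.
Deficit = 14 − 21/5 = 49/5 ≥ 0, confirming Bessel's inequality. (The deficit equals ||v − Σ <v,e_j> e_j||^2, the squared distance from v to span{e_j}.)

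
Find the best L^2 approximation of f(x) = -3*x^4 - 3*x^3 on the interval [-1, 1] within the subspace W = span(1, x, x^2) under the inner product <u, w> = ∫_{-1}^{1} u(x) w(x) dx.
g(x) = -18*x^2/7 - 9*x/5 + 9/35

The best approximation g ∈ W is the orthogonal projection of f onto W. Writing g = a_0 + a_1 x + a_2 x^2, the coefficients solve the normal equations G · a = b where
  G_{ij} = <φ_i, φ_j> and b_i = <f, φ_i>, with φ_0 = 1, φ_1 = x, φ_2 = x^2.
G =
  [2, 0, 2/3]
  [0, 2/3, 0]
  [2/3, 0, 2/5],
b = (-6/5, -6/5, -6/7).
Solving gives a_0 = 9/35, a_1 = -9/5, a_2 = -18/7, so
  g(x) = -18*x^2/7 - 9*x/5 + 9/35.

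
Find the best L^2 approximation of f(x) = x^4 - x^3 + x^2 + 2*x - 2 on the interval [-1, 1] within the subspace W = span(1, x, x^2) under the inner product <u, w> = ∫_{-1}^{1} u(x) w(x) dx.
g(x) = 13*x^2/7 + 7*x/5 - 73/35

The best approximation g ∈ W is the orthogonal projection of f onto W. Writing g = a_0 + a_1 x + a_2 x^2, the coefficients solve the normal equations G · a = b where
  G_{ij} = <φ_i, φ_j> and b_i = <f, φ_i>, with φ_0 = 1, φ_1 = x, φ_2 = x^2.
G =
  [2, 0, 2/3]
  [0, 2/3, 0]
  [2/3, 0, 2/5],
b = (-44/15, 14/15, -68/105).
Solving gives a_0 = -73/35, a_1 = 7/5, a_2 = 13/7, so
  g(x) = 13*x^2/7 + 7*x/5 - 73/35.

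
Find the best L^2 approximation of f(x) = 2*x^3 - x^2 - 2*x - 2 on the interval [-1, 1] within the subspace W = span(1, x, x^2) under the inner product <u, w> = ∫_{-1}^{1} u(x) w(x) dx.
g(x) = -x^2 - 4*x/5 - 2

The best approximation g ∈ W is the orthogonal projection of f onto W. Writing g = a_0 + a_1 x + a_2 x^2, the coefficients solve the normal equations G · a = b where
  G_{ij} = <φ_i, φ_j> and b_i = <f, φ_i>, with φ_0 = 1, φ_1 = x, φ_2 = x^2.
G =
  [2, 0, 2/3]
  [0, 2/3, 0]
  [2/3, 0, 2/5],
b = (-14/3, -8/15, -26/15).
Solving gives a_0 = -2, a_1 = -4/5, a_2 = -1, so
  g(x) = -x^2 - 4*x/5 - 2.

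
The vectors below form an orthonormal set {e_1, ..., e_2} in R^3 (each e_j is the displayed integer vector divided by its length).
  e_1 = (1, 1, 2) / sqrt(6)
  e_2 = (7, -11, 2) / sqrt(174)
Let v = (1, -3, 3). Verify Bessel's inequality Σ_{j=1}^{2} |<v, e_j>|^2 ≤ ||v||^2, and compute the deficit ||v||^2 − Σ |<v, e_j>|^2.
Σ |<v, e_j>|^2 = 430/29; ||v||^2 = 19; deficit = 121/29

Write each e_j = u_j / sqrt(<u_j, u_j>) where u_j is the displayed integer vector. Then <v, e_j> = <v, u_j> / sqrt(<u_j, u_j>), so |<v, e_j>|^2 = <v, u_j>^2 / <u_j, u_j>.
Coefficients: <v, e_1> = 4/sqrt(6), <v, e_2> = 46/sqrt(174).
Square and sum: Σ |<v, e_j>|^2 = 430/29.
Compute ||v||^2 = v·v = 19.
Deficit = 19 − 430/29 = 121/29 ≥ 0, confirming Bessel's inequality. (The deficit equals ||v − Σ <v,e_j> e_j||^2, the squared distance from v to span{e_j}.)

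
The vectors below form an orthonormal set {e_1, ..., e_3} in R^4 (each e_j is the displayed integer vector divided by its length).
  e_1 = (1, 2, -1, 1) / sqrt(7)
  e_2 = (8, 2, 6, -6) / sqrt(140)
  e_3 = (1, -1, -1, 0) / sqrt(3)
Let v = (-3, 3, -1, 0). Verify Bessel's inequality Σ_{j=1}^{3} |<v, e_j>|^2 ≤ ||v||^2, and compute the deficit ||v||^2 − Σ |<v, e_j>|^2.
Σ |<v, e_j>|^2 = 221/15; ||v||^2 = 19; deficit = 64/15

Write each e_j = u_j / sqrt(<u_j, u_j>) where u_j is the displayed integer vector. Then <v, e_j> = <v, u_j> / sqrt(<u_j, u_j>), so |<v, e_j>|^2 = <v, u_j>^2 / <u_j, u_j>.
Coefficients: <v, e_1> = 4/sqrt(7), <v, e_2> = -24/sqrt(140), <v, e_3> = -5/sqrt(3).
Square and sum: Σ |<v, e_j>|^2 = 221/15.
Compute ||v||^2 = v·v = 19.
Deficit = 19 − 221/15 = 64/15 ≥ 0, confirming Bessel's inequality. (The deficit equals ||v − Σ <v,e_j> e_j||^2, the squared distance from v to span{e_j}.)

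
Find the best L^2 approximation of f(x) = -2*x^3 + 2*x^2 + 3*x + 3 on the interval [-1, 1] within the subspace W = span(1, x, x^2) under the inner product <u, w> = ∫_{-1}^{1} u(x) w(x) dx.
g(x) = 2*x^2 + 9*x/5 + 3

The best approximation g ∈ W is the orthogonal projection of f onto W. Writing g = a_0 + a_1 x + a_2 x^2, the coefficients solve the normal equations G · a = b where
  G_{ij} = <φ_i, φ_j> and b_i = <f, φ_i>, with φ_0 = 1, φ_1 = x, φ_2 = x^2.
G =
  [2, 0, 2/3]
  [0, 2/3, 0]
  [2/3, 0, 2/5],
b = (22/3, 6/5, 14/5).
Solving gives a_0 = 3, a_1 = 9/5, a_2 = 2, so
  g(x) = 2*x^2 + 9*x/5 + 3.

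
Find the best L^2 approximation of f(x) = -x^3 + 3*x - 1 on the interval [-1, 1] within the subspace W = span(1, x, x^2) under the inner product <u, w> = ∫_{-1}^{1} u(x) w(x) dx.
g(x) = 12*x/5 - 1

The best approximation g ∈ W is the orthogonal projection of f onto W. Writing g = a_0 + a_1 x + a_2 x^2, the coefficients solve the normal equations G · a = b where
  G_{ij} = <φ_i, φ_j> and b_i = <f, φ_i>, with φ_0 = 1, φ_1 = x, φ_2 = x^2.
G =
  [2, 0, 2/3]
  [0, 2/3, 0]
  [2/3, 0, 2/5],
b = (-2, 8/5, -2/3).
Solving gives a_0 = -1, a_1 = 12/5, a_2 = 0, so
  g(x) = 12*x/5 - 1.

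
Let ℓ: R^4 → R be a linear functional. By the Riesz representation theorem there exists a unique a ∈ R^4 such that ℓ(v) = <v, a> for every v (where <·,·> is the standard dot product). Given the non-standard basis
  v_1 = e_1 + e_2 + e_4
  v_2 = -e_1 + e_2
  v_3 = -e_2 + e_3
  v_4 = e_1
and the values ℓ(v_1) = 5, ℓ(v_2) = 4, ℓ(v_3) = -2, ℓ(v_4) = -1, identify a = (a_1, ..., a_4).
a = (-1, 3, 1, 3)

Write a = (a_1, ..., a_4) in the standard basis. For each basis vector v_i, ℓ(v_i) = <v_i, a> is a linear equation in the a_j's. Collect the n equations into a matrix system V a = ℓ, where row i of V is v_i (expressed in the standard basis). Since V is invertible (lower-triangular with 1s on the diagonal, up to permutation), solve by back-substitution:
  V =
[[1, 1, 0, 1],
 [-1, 1, 0, 0],
 [0, -1, 1, 0],
 [1, 0, 0, 0]]
  V a = (5, 4, -2, -1)
Solving gives a = (-1, 3, 1, 3).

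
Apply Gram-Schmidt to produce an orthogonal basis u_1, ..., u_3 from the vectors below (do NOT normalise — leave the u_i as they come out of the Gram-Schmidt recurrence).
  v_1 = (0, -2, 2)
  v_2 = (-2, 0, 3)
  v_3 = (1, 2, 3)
Orthogonal basis:
  u_1 = (0, -2, 2)
  u_2 = (-2, 3/2, 3/2)
  u_3 = (39/17, 26/17, 26/17)

Apply the Gram-Schmidt recurrence
  u_1 = v_1
  u_i = v_i − Σ_{j<i} ((v_i · u_j) / (u_j · u_j)) · u_j.

Step by step this gives:
  u_1 = (0, -2, 2)
  u_2 = (-2, 3/2, 3/2)
  u_3 = (39/17, 26/17, 26/17)

Orthogonality check:
  u_2 · u_1 = 0 (should be 0)
  u_3 · u_1 = 0 (should be 0)
  u_3 · u_2 = 0 (should be 0)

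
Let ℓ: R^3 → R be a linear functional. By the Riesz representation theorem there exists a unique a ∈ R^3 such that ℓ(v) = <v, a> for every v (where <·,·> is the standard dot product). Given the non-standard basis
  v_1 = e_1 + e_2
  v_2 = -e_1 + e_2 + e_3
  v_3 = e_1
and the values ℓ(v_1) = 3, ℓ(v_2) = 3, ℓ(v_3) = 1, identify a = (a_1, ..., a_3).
a = (1, 2, 2)

Write a = (a_1, ..., a_3) in the standard basis. For each basis vector v_i, ℓ(v_i) = <v_i, a> is a linear equation in the a_j's. Collect the n equations into a matrix system V a = ℓ, where row i of V is v_i (expressed in the standard basis). Since V is invertible (lower-triangular with 1s on the diagonal, up to permutation), solve by back-substitution:
  V =
[[1, 1, 0],
 [-1, 1, 1],
 [1, 0, 0]]
  V a = (3, 3, 1)
Solving gives a = (1, 2, 2).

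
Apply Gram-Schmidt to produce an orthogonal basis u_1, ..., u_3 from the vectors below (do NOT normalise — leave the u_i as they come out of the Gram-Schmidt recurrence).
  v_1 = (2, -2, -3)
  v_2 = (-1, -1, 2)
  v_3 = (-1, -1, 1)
Orthogonal basis:
  u_1 = (2, -2, -3)
  u_2 = (-5/17, -29/17, 16/17)
  u_3 = (-14/33, -2/33, -8/33)

Apply the Gram-Schmidt recurrence
  u_1 = v_1
  u_i = v_i − Σ_{j<i} ((v_i · u_j) / (u_j · u_j)) · u_j.

Step by step this gives:
  u_1 = (2, -2, -3)
  u_2 = (-5/17, -29/17, 16/17)
  u_3 = (-14/33, -2/33, -8/33)

Orthogonality check:
  u_2 · u_1 = 0 (should be 0)
  u_3 · u_1 = 0 (should be 0)
  u_3 · u_2 = 0 (should be 0)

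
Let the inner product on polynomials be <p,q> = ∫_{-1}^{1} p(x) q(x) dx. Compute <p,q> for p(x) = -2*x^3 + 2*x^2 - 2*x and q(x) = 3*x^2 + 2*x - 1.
<p,q> = -16/5

Expand the product: p(x)·q(x) = -6*x^5 + 2*x^4 - 6*x^2 + 2*x.
∫_{-1}^{1} of each monomial x^k gives [2/(k+1) if k even, 0 if k odd]. Integrating term-by-term (or equivalently evaluating the antiderivative F(x) = -x^6 + 2*x^5/5 - 2*x^3 + x^2 at the endpoints):
  F(1) − F(−1) = -8/5 − (8/5) = -16/5.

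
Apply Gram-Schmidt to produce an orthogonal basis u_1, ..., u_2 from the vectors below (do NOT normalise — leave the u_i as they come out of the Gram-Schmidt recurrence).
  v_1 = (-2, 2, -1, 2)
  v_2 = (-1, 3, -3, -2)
Orthogonal basis:
  u_1 = (-2, 2, -1, 2)
  u_2 = (1/13, 25/13, -32/13, -40/13)

Apply the Gram-Schmidt recurrence
  u_1 = v_1
  u_i = v_i − Σ_{j<i} ((v_i · u_j) / (u_j · u_j)) · u_j.

Step by step this gives:
  u_1 = (-2, 2, -1, 2)
  u_2 = (1/13, 25/13, -32/13, -40/13)

Orthogonality check:
  u_2 · u_1 = 0 (should be 0)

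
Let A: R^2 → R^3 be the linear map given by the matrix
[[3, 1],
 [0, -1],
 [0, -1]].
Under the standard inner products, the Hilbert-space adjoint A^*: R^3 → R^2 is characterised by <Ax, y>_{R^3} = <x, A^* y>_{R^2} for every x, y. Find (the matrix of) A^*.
A^* = A^T =
[[3, 0, 0],
 [1, -1, -1]]

For real matrices with standard dot products, the defining identity <Ax, y> = <x, A^* y> gives (Ax)^T y = x^T (A^*) y, i.e. x^T A^T y = x^T (A^*) y. Since this holds for all x, y, we must have A^* = A^T. Therefore
A^* =
[[3, 0, 0],
 [1, -1, -1]].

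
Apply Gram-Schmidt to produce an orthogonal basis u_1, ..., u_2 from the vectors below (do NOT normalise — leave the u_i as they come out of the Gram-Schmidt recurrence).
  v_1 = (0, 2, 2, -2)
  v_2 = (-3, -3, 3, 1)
Orthogonal basis:
  u_1 = (0, 2, 2, -2)
  u_2 = (-3, -8/3, 10/3, 2/3)

Apply the Gram-Schmidt recurrence
  u_1 = v_1
  u_i = v_i − Σ_{j<i} ((v_i · u_j) / (u_j · u_j)) · u_j.

Step by step this gives:
  u_1 = (0, 2, 2, -2)
  u_2 = (-3, -8/3, 10/3, 2/3)

Orthogonality check:
  u_2 · u_1 = 0 (should be 0)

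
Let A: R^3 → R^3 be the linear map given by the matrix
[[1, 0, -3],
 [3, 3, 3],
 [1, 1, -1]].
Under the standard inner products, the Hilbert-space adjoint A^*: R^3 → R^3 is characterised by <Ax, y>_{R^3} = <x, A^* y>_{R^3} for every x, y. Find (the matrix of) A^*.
A^* = A^T =
[[1, 3, 1],
 [0, 3, 1],
 [-3, 3, -1]]

For real matrices with standard dot products, the defining identity <Ax, y> = <x, A^* y> gives (Ax)^T y = x^T (A^*) y, i.e. x^T A^T y = x^T (A^*) y. Since this holds for all x, y, we must have A^* = A^T. Therefore
A^* =
[[1, 3, 1],
 [0, 3, 1],
 [-3, 3, -1]].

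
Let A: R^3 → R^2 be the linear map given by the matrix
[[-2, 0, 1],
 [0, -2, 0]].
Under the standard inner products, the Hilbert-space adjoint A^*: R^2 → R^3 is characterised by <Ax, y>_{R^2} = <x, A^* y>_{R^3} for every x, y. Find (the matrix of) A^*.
A^* = A^T =
[[-2, 0],
 [0, -2],
 [1, 0]]

For real matrices with standard dot products, the defining identity <Ax, y> = <x, A^* y> gives (Ax)^T y = x^T (A^*) y, i.e. x^T A^T y = x^T (A^*) y. Since this holds for all x, y, we must have A^* = A^T. Therefore
A^* =
[[-2, 0],
 [0, -2],
 [1, 0]].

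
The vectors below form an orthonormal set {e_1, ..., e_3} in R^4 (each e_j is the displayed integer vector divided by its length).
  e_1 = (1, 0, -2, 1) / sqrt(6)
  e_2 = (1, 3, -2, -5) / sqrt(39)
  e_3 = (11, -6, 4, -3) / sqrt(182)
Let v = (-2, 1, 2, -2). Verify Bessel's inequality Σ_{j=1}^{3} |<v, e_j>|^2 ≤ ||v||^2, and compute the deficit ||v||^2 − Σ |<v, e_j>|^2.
Σ |<v, e_j>|^2 = 13; ||v||^2 = 13; deficit = 0

Write each e_j = u_j / sqrt(<u_j, u_j>) where u_j is the displayed integer vector. Then <v, e_j> = <v, u_j> / sqrt(<u_j, u_j>), so |<v, e_j>|^2 = <v, u_j>^2 / <u_j, u_j>.
Coefficients: <v, e_1> = -8/sqrt(6), <v, e_2> = 7/sqrt(39), <v, e_3> = -14/sqrt(182).
Square and sum: Σ |<v, e_j>|^2 = 13.
Compute ||v||^2 = v·v = 13.
Deficit = 13 − 13 = 0 ≥ 0, confirming Bessel's inequality. (The deficit equals ||v − Σ <v,e_j> e_j||^2, the squared distance from v to span{e_j}.)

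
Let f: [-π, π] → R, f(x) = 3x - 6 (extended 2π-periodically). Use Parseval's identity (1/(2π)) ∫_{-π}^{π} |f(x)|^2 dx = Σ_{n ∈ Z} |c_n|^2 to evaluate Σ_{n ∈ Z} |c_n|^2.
Σ |c_n|^2 = 3π^2 + 36

Expand and integrate term by term over [-π, π]:
  ∫ (3x)^2 dx = 9·(2π^3/3); ∫ 2·3·(-6)·x dx = 0 (odd integrand); ∫ (-6)^2 dx = 36·2π.
So (1/(2π)) ∫_{-π}^{π} (3x - 6)^2 dx = 9π^2/3 + 36 = 3π^2 + 36.
Parseval ⇒ Σ |c_n|^2 = 3π^2 + 36.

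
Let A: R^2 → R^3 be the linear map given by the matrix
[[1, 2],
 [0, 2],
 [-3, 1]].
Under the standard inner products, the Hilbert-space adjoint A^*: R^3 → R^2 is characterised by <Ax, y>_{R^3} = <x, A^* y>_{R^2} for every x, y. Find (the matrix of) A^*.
A^* = A^T =
[[1, 0, -3],
 [2, 2, 1]]

For real matrices with standard dot products, the defining identity <Ax, y> = <x, A^* y> gives (Ax)^T y = x^T (A^*) y, i.e. x^T A^T y = x^T (A^*) y. Since this holds for all x, y, we must have A^* = A^T. Therefore
A^* =
[[1, 0, -3],
 [2, 2, 1]].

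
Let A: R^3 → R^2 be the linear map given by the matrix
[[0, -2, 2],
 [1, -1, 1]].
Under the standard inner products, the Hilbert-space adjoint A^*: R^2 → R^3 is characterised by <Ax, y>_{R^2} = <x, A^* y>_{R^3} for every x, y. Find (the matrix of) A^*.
A^* = A^T =
[[0, 1],
 [-2, -1],
 [2, 1]]

For real matrices with standard dot products, the defining identity <Ax, y> = <x, A^* y> gives (Ax)^T y = x^T (A^*) y, i.e. x^T A^T y = x^T (A^*) y. Since this holds for all x, y, we must have A^* = A^T. Therefore
A^* =
[[0, 1],
 [-2, -1],
 [2, 1]].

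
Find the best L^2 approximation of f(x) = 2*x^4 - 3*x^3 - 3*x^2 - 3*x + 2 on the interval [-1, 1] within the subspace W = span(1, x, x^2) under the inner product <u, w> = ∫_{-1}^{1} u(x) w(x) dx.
g(x) = -9*x^2/7 - 24*x/5 + 64/35

The best approximation g ∈ W is the orthogonal projection of f onto W. Writing g = a_0 + a_1 x + a_2 x^2, the coefficients solve the normal equations G · a = b where
  G_{ij} = <φ_i, φ_j> and b_i = <f, φ_i>, with φ_0 = 1, φ_1 = x, φ_2 = x^2.
G =
  [2, 0, 2/3]
  [0, 2/3, 0]
  [2/3, 0, 2/5],
b = (14/5, -16/5, 74/105).
Solving gives a_0 = 64/35, a_1 = -24/5, a_2 = -9/7, so
  g(x) = -9*x^2/7 - 24*x/5 + 64/35.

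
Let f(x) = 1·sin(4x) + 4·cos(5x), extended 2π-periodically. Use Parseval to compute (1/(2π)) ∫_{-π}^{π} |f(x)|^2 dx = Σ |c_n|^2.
Σ |c_n|^2 = 17/2

Expand |f|^2 and use orthogonality of {sin(nx), cos(mx)} on [-π, π]:
  ∫_{-π}^{π} sin(nx)^2 dx = π, ∫ cos(mx)^2 dx = π, and cross terms integrate to 0.
So ∫_{-π}^{π} f(x)^2 dx = 1^2 · π + 4^2 · π = (1 + 16)π.
Divide by 2π: (1 + 16)/2 = 17/2.
By Parseval, this equals Σ |c_n|^2.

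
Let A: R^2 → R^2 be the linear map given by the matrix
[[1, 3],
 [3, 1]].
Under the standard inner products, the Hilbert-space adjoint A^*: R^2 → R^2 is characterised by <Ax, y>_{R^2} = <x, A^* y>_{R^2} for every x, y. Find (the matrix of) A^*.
A^* = A^T =
[[1, 3],
 [3, 1]]

For real matrices with standard dot products, the defining identity <Ax, y> = <x, A^* y> gives (Ax)^T y = x^T (A^*) y, i.e. x^T A^T y = x^T (A^*) y. Since this holds for all x, y, we must have A^* = A^T. Therefore
A^* =
[[1, 3],
 [3, 1]].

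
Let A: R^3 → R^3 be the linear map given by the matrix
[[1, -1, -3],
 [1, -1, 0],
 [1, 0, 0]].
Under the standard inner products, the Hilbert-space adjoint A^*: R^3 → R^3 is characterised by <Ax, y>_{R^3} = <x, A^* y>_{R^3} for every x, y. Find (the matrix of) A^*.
A^* = A^T =
[[1, 1, 1],
 [-1, -1, 0],
 [-3, 0, 0]]

For real matrices with standard dot products, the defining identity <Ax, y> = <x, A^* y> gives (Ax)^T y = x^T (A^*) y, i.e. x^T A^T y = x^T (A^*) y. Since this holds for all x, y, we must have A^* = A^T. Therefore
A^* =
[[1, 1, 1],
 [-1, -1, 0],
 [-3, 0, 0]].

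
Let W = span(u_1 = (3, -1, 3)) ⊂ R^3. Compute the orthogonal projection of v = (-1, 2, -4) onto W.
proj_W(v) = (-51/19, 17/19, -51/19)

Set up U = [u_1 | ... | u_1] ∈ R^(3×1). The projector onto W = col(U) is P = U (U^T U)^(-1) U^T.
Compute U^T U =
  [19],
and U^T v = (-17).
Solve U^T U · c = U^T v for the coefficients: c = (-17/19). The projection is proj_W(v) = U c.
Check: (v - proj_W(v)) · u_1 = 0  (should be 0).
Result: proj_W(v) = (-51/19, 17/19, -51/19).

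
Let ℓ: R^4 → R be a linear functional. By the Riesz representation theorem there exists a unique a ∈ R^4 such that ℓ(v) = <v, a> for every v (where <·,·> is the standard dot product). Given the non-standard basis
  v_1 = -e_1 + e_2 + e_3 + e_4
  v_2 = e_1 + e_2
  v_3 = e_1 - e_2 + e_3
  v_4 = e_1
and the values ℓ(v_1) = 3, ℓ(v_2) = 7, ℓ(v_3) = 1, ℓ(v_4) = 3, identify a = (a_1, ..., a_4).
a = (3, 4, 2, 0)

Write a = (a_1, ..., a_4) in the standard basis. For each basis vector v_i, ℓ(v_i) = <v_i, a> is a linear equation in the a_j's. Collect the n equations into a matrix system V a = ℓ, where row i of V is v_i (expressed in the standard basis). Since V is invertible (lower-triangular with 1s on the diagonal, up to permutation), solve by back-substitution:
  V =
[[-1, 1, 1, 1],
 [1, 1, 0, 0],
 [1, -1, 1, 0],
 [1, 0, 0, 0]]
  V a = (3, 7, 1, 3)
Solving gives a = (3, 4, 2, 0).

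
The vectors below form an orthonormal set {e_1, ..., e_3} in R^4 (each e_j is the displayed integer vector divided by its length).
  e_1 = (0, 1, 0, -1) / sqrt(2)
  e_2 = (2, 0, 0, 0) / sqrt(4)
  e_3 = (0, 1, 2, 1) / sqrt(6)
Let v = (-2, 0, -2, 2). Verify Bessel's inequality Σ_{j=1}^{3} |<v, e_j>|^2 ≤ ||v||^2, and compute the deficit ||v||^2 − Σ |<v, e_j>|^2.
Σ |<v, e_j>|^2 = 20/3; ||v||^2 = 12; deficit = 16/3

Write each e_j = u_j / sqrt(<u_j, u_j>) where u_j is the displayed integer vector. Then <v, e_j> = <v, u_j> / sqrt(<u_j, u_j>), so |<v, e_j>|^2 = <v, u_j>^2 / <u_j, u_j>.
Coefficients: <v, e_1> = -2/sqrt(2), <v, e_2> = -4/sqrt(4), <v, e_3> = -2/sqrt(6).
Square and sum: Σ |<v, e_j>|^2 = 20/3.
Compute ||v||^2 = v·v = 12.
Deficit = 12 − 20/3 = 16/3 ≥ 0, confirming Bessel's inequality. (The deficit equals ||v − Σ <v,e_j> e_j||^2, the squared distance from v to span{e_j}.)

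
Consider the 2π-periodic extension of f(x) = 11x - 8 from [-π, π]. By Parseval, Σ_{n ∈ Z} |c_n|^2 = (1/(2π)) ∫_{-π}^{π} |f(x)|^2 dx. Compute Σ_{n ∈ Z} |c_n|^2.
Σ |c_n|^2 = 121π^2/3 + 64

Expand and integrate term by term over [-π, π]:
  ∫ (11x)^2 dx = 121·(2π^3/3); ∫ 2·11·(-8)·x dx = 0 (odd integrand); ∫ (-8)^2 dx = 64·2π.
So (1/(2π)) ∫_{-π}^{π} (11x - 8)^2 dx = 121π^2/3 + 64 = 121π^2/3 + 64.
Parseval ⇒ Σ |c_n|^2 = 121π^2/3 + 64.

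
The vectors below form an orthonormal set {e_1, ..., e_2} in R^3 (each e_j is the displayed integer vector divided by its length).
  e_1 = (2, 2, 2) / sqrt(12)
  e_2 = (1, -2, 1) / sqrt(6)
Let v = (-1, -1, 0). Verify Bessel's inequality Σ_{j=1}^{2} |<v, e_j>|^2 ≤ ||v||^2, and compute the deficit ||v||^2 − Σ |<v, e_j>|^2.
Σ |<v, e_j>|^2 = 3/2; ||v||^2 = 2; deficit = 1/2

Write each e_j = u_j / sqrt(<u_j, u_j>) where u_j is the displayed integer vector. Then <v, e_j> = <v, u_j> / sqrt(<u_j, u_j>), so |<v, e_j>|^2 = <v, u_j>^2 / <u_j, u_j>.
Coefficients: <v, e_1> = -4/sqrt(12), <v, e_2> = 1/sqrt(6).
Square and sum: Σ |<v, e_j>|^2 = 3/2.
Compute ||v||^2 = v·v = 2.
Deficit = 2 − 3/2 = 1/2 ≥ 0, confirming Bessel's inequality. (The deficit equals ||v − Σ <v,e_j> e_j||^2, the squared distance from v to span{e_j}.)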